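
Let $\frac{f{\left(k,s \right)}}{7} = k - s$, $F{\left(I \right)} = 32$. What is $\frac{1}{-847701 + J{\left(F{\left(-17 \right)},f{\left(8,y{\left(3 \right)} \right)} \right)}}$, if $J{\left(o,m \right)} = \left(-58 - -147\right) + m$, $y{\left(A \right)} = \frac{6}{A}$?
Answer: $- \frac{1}{847570} \approx -1.1798 \cdot 10^{-6}$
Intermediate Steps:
$f{\left(k,s \right)} = - 7 s + 7 k$ ($f{\left(k,s \right)} = 7 \left(k - s\right) = - 7 s + 7 k$)
$J{\left(o,m \right)} = 89 + m$ ($J{\left(o,m \right)} = \left(-58 + 147\right) + m = 89 + m$)
$\frac{1}{-847701 + J{\left(F{\left(-17 \right)},f{\left(8,y{\left(3 \right)} \right)} \right)}} = \frac{1}{-847701 + \left(89 + \left(- 7 \cdot \frac{6}{3} + 7 \cdot 8\right)\right)} = \frac{1}{-847701 + \left(89 + \left(- 7 \cdot 6 \cdot \frac{1}{3} + 56\right)\right)} = \frac{1}{-847701 + \left(89 + \left(\left(-7\right) 2 + 56\right)\right)} = \frac{1}{-847701 + \left(89 + \left(-14 + 56\right)\right)} = \frac{1}{-847701 + \left(89 + 42\right)} = \frac{1}{-847701 + 131} = \frac{1}{-847570} = - \frac{1}{847570}$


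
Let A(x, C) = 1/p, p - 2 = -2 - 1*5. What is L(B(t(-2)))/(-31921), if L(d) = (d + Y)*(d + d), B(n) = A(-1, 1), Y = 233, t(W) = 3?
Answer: 2328/798025 ≈ 0.0029172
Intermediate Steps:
p = -5 (p = 2 + (-2 - 1*5) = 2 + (-2 - 5) = 2 - 7 = -5)
A(x, C) = -⅕ (A(x, C) = 1/(-5) = -⅕)
B(n) = -⅕
L(d) = 2*d*(233 + d) (L(d) = (d + 233)*(d + d) = (233 + d)*(2*d) = 2*d*(233 + d))
L(B(t(-2)))/(-31921) = (2*(-⅕)*(233 - ⅕))/(-31921) = (2*(-⅕)*(1164/5))*(-1/31921) = -2328/25*(-1/31921) = 2328/798025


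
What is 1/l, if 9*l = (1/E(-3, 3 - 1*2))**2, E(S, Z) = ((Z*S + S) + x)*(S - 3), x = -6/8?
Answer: 59049/4 ≈ 14762.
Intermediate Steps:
x = -3/4 (x = -6*1/8 = -3/4 ≈ -0.75000)
E(S, Z) = (-3 + S)*(-3/4 + S + S*Z) (E(S, Z) = ((Z*S + S) - 3/4)*(S - 3) = ((S*Z + S) - 3/4)*(-3 + S) = ((S + S*Z) - 3/4)*(-3 + S) = (-3/4 + S + S*Z)*(-3 + S) = (-3 + S)*(-3/4 + S + S*Z))
l = 4/59049 (l = (1/(9/4 + (-3)**2 - 15/4*(-3) + (3 - 1*2)*(-3)**2 - 3*(-3)*(3 - 1*2)))**2/9 = (1/(9/4 + 9 + 45/4 + (3 - 2)*9 - 3*(-3)*(3 - 2)))**2/9 = (1/(9/4 + 9 + 45/4 + 1*9 - 3*(-3)*1))**2/9 = (1/(9/4 + 9 + 45/4 + 9 + 9))**2/9 = (1/(81/2))**2/9 = (2/81)**2/9 = (1/9)*(4/6561) = 4/59049 ≈ 6.7740e-5)
1/l = 1/(4/59049) = 59049/4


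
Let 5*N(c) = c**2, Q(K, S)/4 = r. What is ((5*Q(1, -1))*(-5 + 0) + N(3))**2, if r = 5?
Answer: 6205081/25 ≈ 2.4820e+5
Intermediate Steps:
Q(K, S) = 20 (Q(K, S) = 4*5 = 20)
N(c) = c**2/5
((5*Q(1, -1))*(-5 + 0) + N(3))**2 = ((5*20)*(-5 + 0) + (1/5)*3**2)**2 = (100*(-5) + (1/5)*9)**2 = (-500 + 9/5)**2 = (-2491/5)**2 = 6205081/25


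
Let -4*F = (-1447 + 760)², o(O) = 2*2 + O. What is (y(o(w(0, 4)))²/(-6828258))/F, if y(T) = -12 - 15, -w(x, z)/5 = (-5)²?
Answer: 54/59680112963 ≈ 9.0482e-10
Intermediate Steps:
w(x, z) = -125 (w(x, z) = -5*(-5)² = -5*25 = -125)
o(O) = 4 + O
y(T) = -27
F = -471969/4 (F = -(-1447 + 760)²/4 = -¼*(-687)² = -¼*471969 = -471969/4 ≈ -1.1799e+5)
(y(o(w(0, 4)))²/(-6828258))/F = ((-27)²/(-6828258))/(-471969/4) = (729*(-1/6828258))*(-4/471969) = -243/2276086*(-4/471969) = 54/59680112963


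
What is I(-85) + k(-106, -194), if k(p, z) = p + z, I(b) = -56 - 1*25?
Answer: -381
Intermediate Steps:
I(b) = -81 (I(b) = -56 - 25 = -81)
I(-85) + k(-106, -194) = -81 + (-106 - 194) = -81 - 300 = -381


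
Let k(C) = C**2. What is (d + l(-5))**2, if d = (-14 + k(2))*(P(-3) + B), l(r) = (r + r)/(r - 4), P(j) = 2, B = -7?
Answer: 211600/81 ≈ 2612.3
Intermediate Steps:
l(r) = 2*r/(-4 + r) (l(r) = (2*r)/(-4 + r) = 2*r/(-4 + r))
d = 50 (d = (-14 + 2**2)*(2 - 7) = (-14 + 4)*(-5) = -10*(-5) = 50)
(d + l(-5))**2 = (50 + 2*(-5)/(-4 - 5))**2 = (50 + 2*(-5)/(-9))**2 = (50 + 2*(-5)*(-1/9))**2 = (50 + 10/9)**2 = (460/9)**2 = 211600/81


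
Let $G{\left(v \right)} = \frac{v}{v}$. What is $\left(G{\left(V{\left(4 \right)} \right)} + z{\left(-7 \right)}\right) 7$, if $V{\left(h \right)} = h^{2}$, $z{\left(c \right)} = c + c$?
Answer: $-91$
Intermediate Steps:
$z{\left(c \right)} = 2 c$
$G{\left(v \right)} = 1$
$\left(G{\left(V{\left(4 \right)} \right)} + z{\left(-7 \right)}\right) 7 = \left(1 + 2 \left(-7\right)\right) 7 = \left(1 - 14\right) 7 = \left(-13\right) 7 = -91$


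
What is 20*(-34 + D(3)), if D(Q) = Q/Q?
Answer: -660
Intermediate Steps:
D(Q) = 1
20*(-34 + D(3)) = 20*(-34 + 1) = 20*(-33) = -660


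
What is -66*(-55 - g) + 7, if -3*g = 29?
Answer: 2999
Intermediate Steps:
g = -29/3 (g = -1/3*29 = -29/3 ≈ -9.6667)
-66*(-55 - g) + 7 = -66*(-55 - 1*(-29/3)) + 7 = -66*(-55 + 29/3) + 7 = -66*(-136/3) + 7 = 2992 + 7 = 2999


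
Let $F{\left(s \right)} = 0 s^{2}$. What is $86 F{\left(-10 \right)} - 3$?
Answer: $-3$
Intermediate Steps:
$F{\left(s \right)} = 0$
$86 F{\left(-10 \right)} - 3 = 86 \cdot 0 - 3 = 0 - 3 = -3$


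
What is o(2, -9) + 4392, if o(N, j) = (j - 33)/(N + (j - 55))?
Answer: 136173/31 ≈ 4392.7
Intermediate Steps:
o(N, j) = (-33 + j)/(-55 + N + j) (o(N, j) = (-33 + j)/(N + (-55 + j)) = (-33 + j)/(-55 + N + j))
o(2, -9) + 4392 = (-33 - 9)/(-55 + 2 - 9) + 4392 = -42/(-62) + 4392 = -1/62*(-42) + 4392 = 21/31 + 4392 = 136173/31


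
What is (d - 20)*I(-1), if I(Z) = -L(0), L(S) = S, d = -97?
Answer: 0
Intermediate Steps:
I(Z) = 0 (I(Z) = -1*0 = 0)
(d - 20)*I(-1) = (-97 - 20)*0 = -117*0 = 0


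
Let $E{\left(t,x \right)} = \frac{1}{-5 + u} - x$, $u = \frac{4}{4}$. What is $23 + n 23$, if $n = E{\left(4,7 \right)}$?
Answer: $- \frac{575}{4} \approx -143.75$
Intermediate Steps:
$u = 1$ ($u = 4 \cdot \frac{1}{4} = 1$)
$E{\left(t,x \right)} = - \frac{1}{4} - x$ ($E{\left(t,x \right)} = \frac{1}{-5 + 1} - x = \frac{1}{-4} - x = - \frac{1}{4} - x$)
$n = - \frac{29}{4}$ ($n = - \frac{1}{4} - 7 = - \frac{29}{4} \approx -7.25$)
$23 + n 23 = 23 - \frac{667}{4} = - \frac{575}{4}$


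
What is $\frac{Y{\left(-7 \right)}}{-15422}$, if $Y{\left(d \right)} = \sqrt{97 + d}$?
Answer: $- \frac{3 \sqrt{10}}{15422} \approx -0.00061515$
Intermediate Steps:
$\frac{Y{\left(-7 \right)}}{-15422} = \frac{\sqrt{97 - 7}}{-15422} = \sqrt{90} \left(- \frac{1}{15422}\right) = 3 \sqrt{10} \left(- \frac{1}{15422}\right) = - \frac{3 \sqrt{10}}{15422}$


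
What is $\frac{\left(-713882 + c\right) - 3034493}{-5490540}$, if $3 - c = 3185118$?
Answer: $\frac{693349}{549054} \approx 1.2628$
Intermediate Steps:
$c = -3185115$ ($c = 3 - 3185118 = -3185115$)
$\frac{\left(-713882 + c\right) - 3034493}{-5490540} = \frac{\left(-713882 - 3185115\right) - 3034493}{-5490540} = \left(-3898997 - 3034493\right) \left(- \frac{1}{5490540}\right) = \left(-6933490\right) \left(- \frac{1}{5490540}\right) = \frac{693349}{549054}$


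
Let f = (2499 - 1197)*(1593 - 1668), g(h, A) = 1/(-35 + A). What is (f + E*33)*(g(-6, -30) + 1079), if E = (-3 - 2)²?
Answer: -1358144910/13 ≈ -1.0447e+8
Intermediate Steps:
E = 25 (E = (-5)² = 25)
f = -97650 (f = 1302*(-75) = -97650)
(f + E*33)*(g(-6, -30) + 1079) = (-97650 + 25*33)*(1/(-35 - 30) + 1079) = (-97650 + 825)*(1/(-65) + 1079) = -96825*(-1/65 + 1079) = -96825*70134/65 = -1358144910/13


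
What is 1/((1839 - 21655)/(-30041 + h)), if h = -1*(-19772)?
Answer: 10269/19816 ≈ 0.51822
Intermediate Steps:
h = 19772
1/((1839 - 21655)/(-30041 + h)) = 1/((1839 - 21655)/(-30041 + 19772)) = 1/(-19816/(-10269)) = 1/(-19816*(-1/10269)) = 1/(19816/10269) = 10269/19816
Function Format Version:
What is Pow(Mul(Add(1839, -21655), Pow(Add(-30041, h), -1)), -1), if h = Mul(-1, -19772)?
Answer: Rational(10269, 19816) ≈ 0.51822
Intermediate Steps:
h = 19772
Pow(Mul(Add(1839, -21655), Pow(Add(-30041, h), -1)), -1) = Pow(Mul(Add(1839, -21655), Pow(Add(-30041, 19772), -1)), -1) = Pow(Mul(-19816, Pow(-10269, -1)), -1) = Pow(Mul(-19816, Rational(-1, 10269)), -1) = Pow(Rational(19816, 10269), -1) = Rational(10269, 19816)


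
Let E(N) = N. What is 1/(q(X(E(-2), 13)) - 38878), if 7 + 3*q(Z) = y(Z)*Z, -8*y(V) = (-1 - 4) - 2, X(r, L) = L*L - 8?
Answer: -8/310667 ≈ -2.5751e-5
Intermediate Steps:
X(r, L) = -8 + L**2 (X(r, L) = L**2 - 8 = -8 + L**2)
y(V) = 7/8 (y(V) = -((-1 - 4) - 2)/8 = -(-5 - 2)/8 = -1/8*(-7) = 7/8)
q(Z) = -7/3 + 7*Z/24 (q(Z) = -7/3 + (7*Z/8)/3 = -7/3 + 7*Z/24)
1/(q(X(E(-2), 13)) - 38878) = 1/((-7/3 + 7*(-8 + 13**2)/24) - 38878) = 1/((-7/3 + 7*(-8 + 169)/24) - 38878) = 1/((-7/3 + (7/24)*161) - 38878) = 1/((-7/3 + 1127/24) - 38878) = 1/(357/8 - 38878) = 1/(-310667/8) = -8/310667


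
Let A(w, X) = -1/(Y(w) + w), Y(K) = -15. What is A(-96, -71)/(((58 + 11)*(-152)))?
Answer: -1/1164168 ≈ -8.5898e-7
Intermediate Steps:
A(w, X) = -1/(-15 + w)
A(-96, -71)/(((58 + 11)*(-152))) = (-1/(-15 - 96))/(((58 + 11)*(-152))) = (-1/(-111))/((69*(-152))) = -1*(-1/111)/(-10488) = (1/111)*(-1/10488) = -1/1164168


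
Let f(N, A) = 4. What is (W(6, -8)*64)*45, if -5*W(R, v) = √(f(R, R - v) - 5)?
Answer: -576*I ≈ -576.0*I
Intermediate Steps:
W(R, v) = -I/5 (W(R, v) = -√(4 - 5)/5 = -I/5)
(W(6, -8)*64)*45 = (-I/5*64)*45 = -64*I/5*45 = -576*I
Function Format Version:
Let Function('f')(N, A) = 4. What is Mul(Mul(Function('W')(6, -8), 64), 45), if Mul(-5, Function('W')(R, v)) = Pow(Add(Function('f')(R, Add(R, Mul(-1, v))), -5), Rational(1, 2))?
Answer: Mul(-576, I) ≈ Mul(-576.00, I)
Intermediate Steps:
Function('W')(R, v) = Mul(Rational(-1, 5), I) (Function('W')(R, v) = Mul(Rational(-1, 5), Pow(Add(4, -5), Rational(1, 2))) = Mul(Rational(-1, 5), Pow(-1, Rational(1, 2))) = Mul(Rational(-1, 5), I))
Mul(Mul(Function('W')(6, -8), 64), 45) = Mul(Mul(Mul(Rational(-1, 5), I), 64), 45) = Mul(Mul(Rational(-64, 5), I), 45) = Mul(-576, I)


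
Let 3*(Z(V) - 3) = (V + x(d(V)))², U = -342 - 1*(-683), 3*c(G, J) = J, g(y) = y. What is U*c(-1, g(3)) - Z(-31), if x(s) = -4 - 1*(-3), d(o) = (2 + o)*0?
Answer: -10/3 ≈ -3.3333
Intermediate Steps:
c(G, J) = J/3
d(o) = 0
x(s) = -1 (x(s) = -4 + 3 = -1)
U = 341 (U = -342 + 683 = 341)
Z(V) = 3 + (-1 + V)²/3 (Z(V) = 3 + (V - 1)²/3 = 3 + (-1 + V)²/3)
U*c(-1, g(3)) - Z(-31) = 341*((⅓)*3) - (3 + (-1 - 31)²/3) = 341*1 - (3 + (⅓)*(-32)²) = 341 - (3 + (⅓)*1024) = 341 - (3 + 1024/3) = 341 - 1*1033/3 = 341 - 1033/3 = -10/3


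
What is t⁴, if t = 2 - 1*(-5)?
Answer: 2401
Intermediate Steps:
t = 7 (t = 2 + 5 = 7)
t⁴ = 7⁴ = 2401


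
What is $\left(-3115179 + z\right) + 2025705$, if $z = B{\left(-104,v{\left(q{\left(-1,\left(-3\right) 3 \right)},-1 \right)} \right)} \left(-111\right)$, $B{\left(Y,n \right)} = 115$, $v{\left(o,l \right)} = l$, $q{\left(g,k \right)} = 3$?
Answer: $-1102239$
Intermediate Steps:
$z = -12765$ ($z = 115 \left(-111\right) = -12765$)
$\left(-3115179 + z\right) + 2025705 = \left(-3115179 - 12765\right) + 2025705 = -3127944 + 2025705 = -1102239$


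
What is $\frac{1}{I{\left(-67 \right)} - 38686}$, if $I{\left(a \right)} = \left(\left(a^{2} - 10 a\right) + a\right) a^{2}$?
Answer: $\frac{1}{22819302} \approx 4.3823 \cdot 10^{-8}$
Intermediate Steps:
$I{\left(a \right)} = a^{2} \left(a^{2} - 9 a\right)$ ($I{\left(a \right)} = \left(a^{2} - 9 a\right) a^{2} = a^{2} \left(a^{2} - 9 a\right)$)
$\frac{1}{I{\left(-67 \right)} - 38686} = \frac{1}{\left(-67\right)^{3} \left(-9 - 67\right) - 38686} = \frac{1}{\left(-300763\right) \left(-76\right) - 38686} = \frac{1}{22857988 - 38686} = \frac{1}{22819302}$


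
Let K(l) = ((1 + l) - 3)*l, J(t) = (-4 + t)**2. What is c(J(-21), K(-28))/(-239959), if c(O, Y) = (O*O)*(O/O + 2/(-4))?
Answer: -390625/479918 ≈ -0.81394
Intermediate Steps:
K(l) = l*(-2 + l) (K(l) = (-2 + l)*l = l*(-2 + l))
c(O, Y) = O**2/2 (c(O, Y) = O**2*(1 + 2*(-1/4)) = O**2*(1 - 1/2) = O**2*(1/2) = O**2/2)
c(J(-21), K(-28))/(-239959) = (((-4 - 21)**2)**2/2)/(-239959) = (((-25)**2)**2/2)*(-1/239959) = ((1/2)*625**2)*(-1/239959) = ((1/2)*390625)*(-1/239959) = (390625/2)*(-1/239959) = -390625/479918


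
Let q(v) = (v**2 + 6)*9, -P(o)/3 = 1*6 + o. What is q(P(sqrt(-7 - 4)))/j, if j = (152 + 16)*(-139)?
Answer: -99/1112 - 81*I*sqrt(11)/1946 ≈ -0.089029 - 0.13805*I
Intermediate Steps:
P(o) = -18 - 3*o (P(o) = -3*(1*6 + o) = -3*(6 + o) = -18 - 3*o)
q(v) = 54 + 9*v**2 (q(v) = (6 + v**2)*9 = 54 + 9*v**2)
j = -23352 (j = 168*(-139) = -23352)
q(P(sqrt(-7 - 4)))/j = (54 + 9*(-18 - 3*sqrt(-7 - 4))**2)/(-23352) = (54 + 9*(-18 - 3*I*sqrt(11))**2)*(-1/23352) = -9/3892 - 3*(-18 - 3*I*sqrt(11))**2/7784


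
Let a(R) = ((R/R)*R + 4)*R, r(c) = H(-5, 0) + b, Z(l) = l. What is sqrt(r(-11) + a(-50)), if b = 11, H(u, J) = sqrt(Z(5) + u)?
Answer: sqrt(2311) ≈ 48.073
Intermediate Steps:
H(u, J) = sqrt(5 + u)
r(c) = 11 (r(c) = sqrt(5 - 5) + 11 = sqrt(0) + 11 = 0 + 11 = 11)
a(R) = R*(4 + R) (a(R) = (1*R + 4)*R = (R + 4)*R = (4 + R)*R = R*(4 + R))
sqrt(r(-11) + a(-50)) = sqrt(11 - 50*(4 - 50)) = sqrt(11 - 50*(-46)) = sqrt(11 + 2300) = sqrt(2311)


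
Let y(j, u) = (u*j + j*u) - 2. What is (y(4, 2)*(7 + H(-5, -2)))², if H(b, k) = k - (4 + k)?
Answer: 1764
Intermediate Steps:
y(j, u) = -2 + 2*j*u (y(j, u) = (j*u + j*u) - 2 = 2*j*u - 2 = -2 + 2*j*u)
H(b, k) = -4 (H(b, k) = k + (-4 - k) = -4)
(y(4, 2)*(7 + H(-5, -2)))² = ((-2 + 2*4*2)*(7 - 4))² = ((-2 + 16)*3)² = (14*3)² = 42² = 1764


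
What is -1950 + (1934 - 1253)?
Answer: -1269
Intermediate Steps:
-1950 + (1934 - 1253) = -1950 + 681 = -1269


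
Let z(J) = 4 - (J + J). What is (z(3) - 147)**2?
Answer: 22201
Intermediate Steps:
z(J) = 4 - 2*J
(z(3) - 147)**2 = ((4 - 2*3) - 147)**2 = ((4 - 6) - 147)**2 = (-2 - 147)**2 = (-149)**2 = 22201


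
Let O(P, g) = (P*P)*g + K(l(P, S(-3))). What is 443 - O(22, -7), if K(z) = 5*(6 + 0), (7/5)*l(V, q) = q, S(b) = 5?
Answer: 3801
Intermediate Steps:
l(V, q) = 5*q/7
K(z) = 30 (K(z) = 5*6 = 30)
O(P, g) = 30 + g*P**2 (O(P, g) = (P*P)*g + 30 = P**2*g + 30 = g*P**2 + 30 = 30 + g*P**2)
443 - O(22, -7) = 443 - (30 - 7*22**2) = 443 - (30 - 7*484) = 443 - (30 - 3388) = 443 - 1*(-3358) = 443 + 3358 = 3801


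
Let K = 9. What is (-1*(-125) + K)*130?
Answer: 17420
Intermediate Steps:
(-1*(-125) + K)*130 = (-1*(-125) + 9)*130 = (125 + 9)*130 = 134*130 = 17420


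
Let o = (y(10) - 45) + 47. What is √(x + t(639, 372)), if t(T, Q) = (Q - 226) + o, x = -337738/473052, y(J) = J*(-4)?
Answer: √6002069347914/236526 ≈ 10.358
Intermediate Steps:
y(J) = -4*J
o = -38 (o = (-4*10 - 45) + 47 = (-40 - 45) + 47 = -85 + 47 = -38)
x = -168869/236526 (x = -337738*1/473052 = -168869/236526 ≈ -0.71395)
t(T, Q) = -264 + Q (t(T, Q) = (Q - 226) - 38 = (-226 + Q) - 38 = -264 + Q)
√(x + t(639, 372)) = √(-168869/236526 + (-264 + 372)) = √(-168869/236526 + 108) = √(25375939/236526) = √6002069347914/236526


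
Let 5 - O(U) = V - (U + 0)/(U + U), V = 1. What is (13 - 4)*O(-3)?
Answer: 81/2 ≈ 40.500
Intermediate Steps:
O(U) = 9/2 (O(U) = 5 - (1 - (U + 0)/(U + U)) = 5 - (1 - U/(2*U)) = 5 - (1 - U*1/(2*U)) = 5 - (1 - 1*1/2) = 5 - (1 - 1/2) = 5 - 1*1/2 = 5 - 1/2 = 9/2)
(13 - 4)*O(-3) = (13 - 4)*(9/2) = 9*(9/2) = 81/2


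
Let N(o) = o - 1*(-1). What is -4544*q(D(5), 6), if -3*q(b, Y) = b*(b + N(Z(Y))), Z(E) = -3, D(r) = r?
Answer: 22720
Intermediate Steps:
N(o) = 1 + o (N(o) = o + 1 = 1 + o)
q(b, Y) = -b*(-2 + b)/3 (q(b, Y) = -b*(b + (1 - 3))/3 = -b*(b - 2)/3 = -b*(-2 + b)/3)
-4544*q(D(5), 6) = -4544*(⅓)*5*(2 - 1*5) = -4544*(⅓)*5*(2 - 5) = -4544*(⅓)*5*(-3) = -4544*(-5) = -1136*(-20) = 22720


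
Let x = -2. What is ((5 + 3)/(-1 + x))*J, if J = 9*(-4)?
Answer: 96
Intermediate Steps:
J = -36
((5 + 3)/(-1 + x))*J = ((5 + 3)/(-1 - 2))*(-36) = (8/(-3))*(-36) = (8*(-1/3))*(-36) = -8/3*(-36) = 96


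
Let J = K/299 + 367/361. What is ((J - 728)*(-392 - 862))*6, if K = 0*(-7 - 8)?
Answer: 103926636/19 ≈ 5.4698e+6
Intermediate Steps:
K = 0 (K = 0*(-15) = 0)
J = 367/361 (J = 0/299 + 367/361 = 0*(1/299) + 367*(1/361) = 0 + 367/361 = 367/361 ≈ 1.0166)
((J - 728)*(-392 - 862))*6 = ((367/361 - 728)*(-392 - 862))*6 = -262441/361*(-1254)*6 = (17321106/19)*6 = 103926636/19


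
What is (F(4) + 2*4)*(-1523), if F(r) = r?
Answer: -18276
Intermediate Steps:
(F(4) + 2*4)*(-1523) = (4 + 2*4)*(-1523) = (4 + 8)*(-1523) = 12*(-1523) = -18276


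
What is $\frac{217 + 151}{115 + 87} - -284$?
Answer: $\frac{28868}{101} \approx 285.82$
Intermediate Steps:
$\frac{217 + 151}{115 + 87} - -284 = \frac{368}{202} + 284 = 368 \cdot \frac{1}{202} + 284 = \frac{184}{101} + 284 = \frac{28868}{101}$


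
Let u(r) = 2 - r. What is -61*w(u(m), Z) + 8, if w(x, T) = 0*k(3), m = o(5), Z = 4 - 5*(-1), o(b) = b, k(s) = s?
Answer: 8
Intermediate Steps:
Z = 9 (Z = 4 + 5 = 9)
m = 5
w(x, T) = 0 (w(x, T) = 0*3 = 0)
-61*w(u(m), Z) + 8 = -61*0 + 8 = 0 + 8 = 8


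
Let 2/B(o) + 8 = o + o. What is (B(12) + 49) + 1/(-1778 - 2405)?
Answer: 1643911/33464 ≈ 49.125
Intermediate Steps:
B(o) = 2/(-8 + 2*o) (B(o) = 2/(-8 + (o + o)) = 2/(-8 + 2*o))
(B(12) + 49) + 1/(-1778 - 2405) = (1/(-4 + 12) + 49) + 1/(-1778 - 2405) = (1/8 + 49) + 1/(-4183) = (⅛ + 49) - 1/4183 = 393/8 - 1/4183 = 1643911/33464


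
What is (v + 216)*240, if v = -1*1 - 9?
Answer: 49440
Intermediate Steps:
v = -10 (v = -1 - 9 = -10)
(v + 216)*240 = (-10 + 216)*240 = 206*240 = 49440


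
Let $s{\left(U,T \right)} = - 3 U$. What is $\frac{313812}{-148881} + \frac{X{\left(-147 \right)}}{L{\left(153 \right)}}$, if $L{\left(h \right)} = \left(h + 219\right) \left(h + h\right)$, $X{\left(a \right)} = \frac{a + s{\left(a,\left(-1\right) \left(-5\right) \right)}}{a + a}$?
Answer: $- \frac{11907332155}{5649140664} \approx -2.1078$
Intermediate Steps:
$X{\left(a \right)} = -1$ ($X{\left(a \right)} = \frac{a - 3 a}{a + a} = \frac{\left(-2\right) a}{2 a} = - 2 a \frac{1}{2 a} = -1$)
$L{\left(h \right)} = 2 h \left(219 + h\right)$ ($L{\left(h \right)} = \left(219 + h\right) 2 h = 2 h \left(219 + h\right)$)
$\frac{313812}{-148881} + \frac{X{\left(-147 \right)}}{L{\left(153 \right)}} = \frac{313812}{-148881} - \frac{1}{2 \cdot 153 \left(219 + 153\right)} = 313812 \left(- \frac{1}{148881}\right) - \frac{1}{2 \cdot 153 \cdot 372} = - \frac{104604}{49627} - \frac{1}{113832} = - \frac{11907332155}{5649140664}$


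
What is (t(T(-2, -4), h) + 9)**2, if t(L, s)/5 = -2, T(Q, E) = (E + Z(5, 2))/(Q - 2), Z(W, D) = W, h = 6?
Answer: 1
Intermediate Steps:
T(Q, E) = (5 + E)/(-2 + Q) (T(Q, E) = (E + 5)/(Q - 2) = (5 + E)/(-2 + Q))
t(L, s) = -10 (t(L, s) = 5*(-2) = -10)
(t(T(-2, -4), h) + 9)**2 = (-10 + 9)**2 = (-1)**2 = 1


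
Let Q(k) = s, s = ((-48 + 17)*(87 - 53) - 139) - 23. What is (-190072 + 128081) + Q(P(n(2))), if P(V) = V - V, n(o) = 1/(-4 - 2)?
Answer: -63207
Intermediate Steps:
n(o) = -1/6 (n(o) = 1/(-6) = -1/6)
P(V) = 0
s = -1216 (s = (-31*34 - 139) - 23 = (-1054 - 139) - 23 = -1193 - 23 = -1216)
Q(k) = -1216
(-190072 + 128081) + Q(P(n(2))) = (-190072 + 128081) - 1216 = -61991 - 1216 = -63207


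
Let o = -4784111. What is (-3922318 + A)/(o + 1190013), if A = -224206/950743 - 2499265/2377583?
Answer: 8866286624743241735/8124352122742014562 ≈ 1.0913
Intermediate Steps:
A = -2909227077993/2260470394169 (A = -224206*1/950743 - 2499265*1/2377583 = -224206/950743 - 2499265/2377583 = -2909227077993/2260470394169 ≈ -1.2870)
(-3922318 + A)/(o + 1190013) = (-3922318 - 2909227077993/2260470394169)/(-4784111 + 1190013) = -8866286624743241735/2260470394169/(-3594098) = -8866286624743241735/2260470394169*(-1/3594098) = 8866286624743241735/8124352122742014562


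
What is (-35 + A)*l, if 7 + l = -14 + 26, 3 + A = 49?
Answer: 55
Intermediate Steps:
A = 46 (A = -3 + 49 = 46)
l = 5 (l = -7 + (-14 + 26) = -7 + 12 = 5)
(-35 + A)*l = (-35 + 46)*5 = 11*5 = 55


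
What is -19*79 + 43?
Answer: -1458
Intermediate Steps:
-19*79 + 43 = -1501 + 43 = -1458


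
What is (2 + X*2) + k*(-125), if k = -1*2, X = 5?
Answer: 262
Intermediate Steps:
k = -2
(2 + X*2) + k*(-125) = (2 + 5*2) - 2*(-125) = (2 + 10) + 250 = 12 + 250 = 262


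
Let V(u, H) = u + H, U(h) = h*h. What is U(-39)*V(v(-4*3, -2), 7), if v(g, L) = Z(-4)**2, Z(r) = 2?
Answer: 16731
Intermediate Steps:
v(g, L) = 4 (v(g, L) = 2**2 = 4)
U(h) = h**2
V(u, H) = H + u
U(-39)*V(v(-4*3, -2), 7) = (-39)**2*(7 + 4) = 1521*11 = 16731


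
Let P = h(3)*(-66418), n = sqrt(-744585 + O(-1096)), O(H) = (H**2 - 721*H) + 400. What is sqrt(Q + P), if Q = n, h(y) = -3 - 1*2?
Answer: sqrt(332090 + 3*sqrt(138583)) ≈ 577.24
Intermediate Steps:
h(y) = -5 (h(y) = -3 - 2 = -5)
O(H) = 400 + H**2 - 721*H
n = 3*sqrt(138583) (n = sqrt(-744585 + (400 + (-1096)**2 - 721*(-1096))) = sqrt(-744585 + (400 + 1201216 + 790216)) = sqrt(-744585 + 1991832) = sqrt(1247247) = 3*sqrt(138583) ≈ 1116.8)
P = 332090 (P = -5*(-66418) = 332090)
Q = 3*sqrt(138583) ≈ 1116.8
sqrt(Q + P) = sqrt(3*sqrt(138583) + 332090) = sqrt(332090 + 3*sqrt(138583))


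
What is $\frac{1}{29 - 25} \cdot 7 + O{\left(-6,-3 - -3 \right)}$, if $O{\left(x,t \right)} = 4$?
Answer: $\frac{23}{4} \approx 5.75$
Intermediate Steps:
$\frac{1}{29 - 25} \cdot 7 + O{\left(-6,-3 - -3 \right)} = \frac{1}{29 - 25} \cdot 7 + 4 = \frac{1}{4} \cdot 7 + 4 = \frac{7}{4} + 4 = \frac{23}{4}$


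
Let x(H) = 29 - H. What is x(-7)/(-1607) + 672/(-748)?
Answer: -276708/300509 ≈ -0.92080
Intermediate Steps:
x(-7)/(-1607) + 672/(-748) = (29 - 1*(-7))/(-1607) + 672/(-748) = (29 + 7)*(-1/1607) + 672*(-1/748) = 36*(-1/1607) - 168/187 = -36/1607 - 168/187 = -276708/300509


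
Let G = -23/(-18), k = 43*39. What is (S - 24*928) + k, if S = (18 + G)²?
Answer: -6552371/324 ≈ -20223.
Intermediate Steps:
k = 1677
G = 23/18 (G = -23*(-1/18) = 23/18 ≈ 1.2778)
S = 120409/324 (S = (18 + 23/18)² = (347/18)² = 120409/324 ≈ 371.63)
(S - 24*928) + k = (120409/324 - 24*928) + 1677 = (120409/324 - 22272) + 1677 = -7095719/324 + 1677 = -6552371/324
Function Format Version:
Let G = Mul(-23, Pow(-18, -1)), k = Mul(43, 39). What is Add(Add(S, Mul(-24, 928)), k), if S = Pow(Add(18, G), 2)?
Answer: Rational(-6552371, 324) ≈ -20223.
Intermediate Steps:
k = 1677
G = Rational(23, 18) (G = Mul(-23, Rational(-1, 18)) = Rational(23, 18) ≈ 1.2778)
S = Rational(120409, 324) (S = Pow(Add(18, Rational(23, 18)), 2) = Pow(Rational(347, 18), 2) = Rational(120409, 324) ≈ 371.63)
Add(Add(S, Mul(-24, 928)), k) = Add(Add(Rational(120409, 324), Mul(-24, 928)), 1677) = Add(Add(Rational(120409, 324), -22272), 1677) = Add(Rational(-7095719, 324), 1677) = Rational(-6552371, 324)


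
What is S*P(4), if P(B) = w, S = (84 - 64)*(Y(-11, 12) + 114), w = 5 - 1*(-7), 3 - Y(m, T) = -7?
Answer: 29760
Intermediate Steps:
Y(m, T) = 10 (Y(m, T) = 3 - 1*(-7) = 3 + 7 = 10)
w = 12 (w = 5 + 7 = 12)
S = 2480 (S = (84 - 64)*(10 + 114) = 20*124 = 2480)
P(B) = 12
S*P(4) = 2480*12 = 29760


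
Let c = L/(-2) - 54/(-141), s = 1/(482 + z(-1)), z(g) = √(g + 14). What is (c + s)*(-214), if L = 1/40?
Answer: -34820105101/436744680 + 214*√13/232311 ≈ -79.723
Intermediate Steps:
L = 1/40 ≈ 0.025000
z(g) = √(14 + g)
s = 1/(482 + √13) (s = 1/(482 + √(14 - 1)) = 1/(482 + √13) ≈ 0.0020593)
c = 1393/3760 (c = (1/40)/(-2) - 54/(-141) = (1/40)*(-½) - 54*(-1/141) = -1/80 + 18/47 = 1393/3760 ≈ 0.37048)
(c + s)*(-214) = (1393/3760 + (482/232311 - √13/232311))*(-214) = (325421543/873489360 - √13/232311)*(-214) = -34820105101/436744680 + 214*√13/232311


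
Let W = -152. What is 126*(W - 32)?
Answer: -23184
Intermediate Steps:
126*(W - 32) = 126*(-152 - 32) = 126*(-184) = -23184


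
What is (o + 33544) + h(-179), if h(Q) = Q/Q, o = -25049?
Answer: 8496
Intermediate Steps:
h(Q) = 1
(o + 33544) + h(-179) = (-25049 + 33544) + 1 = 8495 + 1 = 8496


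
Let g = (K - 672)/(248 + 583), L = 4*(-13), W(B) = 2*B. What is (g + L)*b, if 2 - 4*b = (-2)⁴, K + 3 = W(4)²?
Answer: 306761/1662 ≈ 184.57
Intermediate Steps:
K = 61 (K = -3 + (2*4)² = -3 + 8² = -3 + 64 = 61)
L = -52
b = -7/2 (b = ½ - ¼*(-2)⁴ = ½ - ¼*16 = ½ - 4 = -7/2 ≈ -3.5000)
g = -611/831 (g = (61 - 672)/(248 + 583) = -611/831 ≈ -0.73526)
(g + L)*b = (-611/831 - 52)*(-7/2) = -43823/831*(-7/2) = 306761/1662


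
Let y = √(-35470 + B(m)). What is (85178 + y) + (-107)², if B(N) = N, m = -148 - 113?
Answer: 96627 + I*√35731 ≈ 96627.0 + 189.03*I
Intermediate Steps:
m = -261
y = I*√35731 (y = √(-35470 - 261) = √(-35731) = I*√35731 ≈ 189.03*I)
(85178 + y) + (-107)² = (85178 + I*√35731) + (-107)² = (85178 + I*√35731) + 11449 = 96627 + I*√35731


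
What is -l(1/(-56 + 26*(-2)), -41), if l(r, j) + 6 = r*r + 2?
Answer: 46655/11664 ≈ 3.9999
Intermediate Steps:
l(r, j) = -4 + r² (l(r, j) = -6 + (r*r + 2) = -6 + (r² + 2) = -6 + (2 + r²) = -4 + r²)
-l(1/(-56 + 26*(-2)), -41) = -(-4 + (1/(-56 + 26*(-2)))²) = -(-4 + (1/(-56 - 52))²) = -(-4 + (1/(-108))²) = -(-4 + (-1/108)²) = -(-4 + 1/11664) = -1*(-46655/11664) = 46655/11664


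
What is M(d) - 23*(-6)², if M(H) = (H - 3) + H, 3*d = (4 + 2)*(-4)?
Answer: -847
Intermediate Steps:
d = -8 (d = ((4 + 2)*(-4))/3 = (6*(-4))/3 = (⅓)*(-24) = -8)
M(H) = -3 + 2*H (M(H) = (-3 + H) + H = -3 + 2*H)
M(d) - 23*(-6)² = (-3 + 2*(-8)) - 23*(-6)² = (-3 - 16) - 23*36 = -19 - 828 = -847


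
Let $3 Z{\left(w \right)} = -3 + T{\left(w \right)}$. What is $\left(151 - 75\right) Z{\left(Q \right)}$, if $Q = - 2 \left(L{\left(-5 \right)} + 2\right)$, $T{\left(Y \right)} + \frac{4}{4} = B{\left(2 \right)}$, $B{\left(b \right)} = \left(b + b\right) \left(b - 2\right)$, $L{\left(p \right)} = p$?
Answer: $- \frac{304}{3} \approx -101.33$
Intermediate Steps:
$B{\left(b \right)} = 2 b \left(-2 + b\right)$
$T{\left(Y \right)} = -1$ ($T{\left(Y \right)} = -1 + 2 \cdot 2 \left(-2 + 2\right) = -1 + 2 \cdot 2 \cdot 0 = -1 + 0 = -1$)
$Q = 6$ ($Q = - 2 \left(-5 + 2\right) = \left(-2\right) \left(-3\right) = 6$)
$Z{\left(w \right)} = - \frac{4}{3}$ ($Z{\left(w \right)} = \frac{-3 - 1}{3} = \frac{1}{3} \left(-4\right) = - \frac{4}{3}$)
$\left(151 - 75\right) Z{\left(Q \right)} = \left(151 - 75\right) \left(- \frac{4}{3}\right) = 76 \left(- \frac{4}{3}\right) = - \frac{304}{3}$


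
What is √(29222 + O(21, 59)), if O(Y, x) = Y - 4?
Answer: √29239 ≈ 170.99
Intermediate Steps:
O(Y, x) = -4 + Y
√(29222 + O(21, 59)) = √(29222 + (-4 + 21)) = √(29222 + 17) = √29239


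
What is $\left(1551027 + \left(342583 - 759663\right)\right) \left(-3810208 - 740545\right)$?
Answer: $-5160312712091$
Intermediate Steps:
$\left(1551027 + \left(342583 - 759663\right)\right) \left(-3810208 - 740545\right) = \left(1551027 + \left(342583 - 759663\right)\right) \left(-4550753\right) = \left(1551027 - 417080\right) \left(-4550753\right) = 1133947 \left(-4550753\right) = -5160312712091$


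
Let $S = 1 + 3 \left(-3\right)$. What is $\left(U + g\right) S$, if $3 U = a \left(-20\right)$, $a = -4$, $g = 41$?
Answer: $- \frac{1624}{3} \approx -541.33$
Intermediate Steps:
$S = -8$ ($S = 1 - 9 = -8$)
$U = \frac{80}{3}$ ($U = \frac{\left(-4\right) \left(-20\right)}{3} = \frac{1}{3} \cdot 80 = \frac{80}{3} \approx 26.667$)
$\left(U + g\right) S = \left(\frac{80}{3} + 41\right) \left(-8\right) = \frac{203}{3} \left(-8\right) = - \frac{1624}{3}$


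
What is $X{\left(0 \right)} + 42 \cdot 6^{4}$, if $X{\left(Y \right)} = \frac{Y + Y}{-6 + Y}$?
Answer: $54432$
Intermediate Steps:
$X{\left(Y \right)} = \frac{2 Y}{-6 + Y}$
$X{\left(0 \right)} + 42 \cdot 6^{4} = 2 \cdot 0 \frac{1}{-6 + 0} + 42 \cdot 6^{4} = 2 \cdot 0 \frac{1}{-6} + 42 \cdot 1296 = 2 \cdot 0 \left(- \frac{1}{6}\right) + 54432 = 0 + 54432 = 54432$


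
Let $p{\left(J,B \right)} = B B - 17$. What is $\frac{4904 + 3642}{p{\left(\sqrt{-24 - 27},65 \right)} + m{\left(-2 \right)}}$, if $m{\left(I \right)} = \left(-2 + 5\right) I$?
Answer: $\frac{4273}{2101} \approx 2.0338$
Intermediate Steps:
$m{\left(I \right)} = 3 I$
$p{\left(J,B \right)} = -17 + B^{2}$ ($p{\left(J,B \right)} = B^{2} - 17 = -17 + B^{2}$)
$\frac{4904 + 3642}{p{\left(\sqrt{-24 - 27},65 \right)} + m{\left(-2 \right)}} = \frac{4904 + 3642}{\left(-17 + 65^{2}\right) + 3 \left(-2\right)} = \frac{8546}{\left(-17 + 4225\right) - 6} = \frac{8546}{4208 - 6} = \frac{8546}{4202} = 8546 \cdot \frac{1}{4202} = \frac{4273}{2101}$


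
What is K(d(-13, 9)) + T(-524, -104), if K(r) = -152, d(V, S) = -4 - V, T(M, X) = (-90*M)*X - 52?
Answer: -4904844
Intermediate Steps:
T(M, X) = -52 - 90*M*X (T(M, X) = -90*M*X - 52 = -52 - 90*M*X)
K(d(-13, 9)) + T(-524, -104) = -152 + (-52 - 90*(-524)*(-104)) = -152 + (-52 - 4904640) = -152 - 4904692 = -4904844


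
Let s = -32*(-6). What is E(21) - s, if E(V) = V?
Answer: -171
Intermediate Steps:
s = 192
E(21) - s = 21 - 1*192 = 21 - 192 = -171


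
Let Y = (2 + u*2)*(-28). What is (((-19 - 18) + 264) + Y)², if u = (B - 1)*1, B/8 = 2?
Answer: 447561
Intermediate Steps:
B = 16 (B = 8*2 = 16)
u = 15 (u = (16 - 1)*1 = 15*1 = 15)
Y = -896 (Y = (2 + 15*2)*(-28) = (2 + 30)*(-28) = 32*(-28) = -896)
(((-19 - 18) + 264) + Y)² = (((-19 - 18) + 264) - 896)² = ((-37 + 264) - 896)² = (227 - 896)² = (-669)² = 447561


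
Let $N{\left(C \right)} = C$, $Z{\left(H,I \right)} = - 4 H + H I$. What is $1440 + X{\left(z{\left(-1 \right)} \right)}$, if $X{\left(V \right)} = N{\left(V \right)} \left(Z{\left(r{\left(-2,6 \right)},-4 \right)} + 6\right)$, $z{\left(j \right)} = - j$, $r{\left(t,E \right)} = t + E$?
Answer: $1414$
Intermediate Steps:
$r{\left(t,E \right)} = E + t$
$X{\left(V \right)} = - 26 V$ ($X{\left(V \right)} = V \left(\left(6 - 2\right) \left(-4 - 4\right) + 6\right) = V \left(4 \left(-8\right) + 6\right) = V \left(-32 + 6\right) = V \left(-26\right) = - 26 V$)
$1440 + X{\left(z{\left(-1 \right)} \right)} = 1440 - 26 \left(\left(-1\right) \left(-1\right)\right) = 1440 - 26 = 1414$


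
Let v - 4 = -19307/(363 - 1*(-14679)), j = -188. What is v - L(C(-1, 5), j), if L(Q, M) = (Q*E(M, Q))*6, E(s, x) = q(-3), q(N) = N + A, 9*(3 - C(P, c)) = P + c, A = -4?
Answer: 1655369/15042 ≈ 110.05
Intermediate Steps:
C(P, c) = 3 - P/9 - c/9 (C(P, c) = 3 - (P + c)/9 = 3 + (-P/9 - c/9) = 3 - P/9 - c/9)
q(N) = -4 + N (q(N) = N - 4 = -4 + N)
E(s, x) = -7 (E(s, x) = -4 - 3 = -7)
L(Q, M) = -42*Q (L(Q, M) = (Q*(-7))*6 = -7*Q*6 = -42*Q)
v = 40861/15042 (v = 4 - 19307/(363 - 1*(-14679)) = 4 - 19307/(363 + 14679) = 4 - 19307/15042 = 40861/15042 ≈ 2.7165)
v - L(C(-1, 5), j) = 40861/15042 - (-42)*(3 - ⅑*(-1) - ⅑*5) = 40861/15042 - (-42)*(3 + ⅑ - 5/9) = 40861/15042 - (-42)*23/9 = 40861/15042 - 1*(-322/3) = 40861/15042 + 322/3 = 1655369/15042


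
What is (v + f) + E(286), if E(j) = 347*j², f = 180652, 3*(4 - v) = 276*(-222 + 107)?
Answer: 28574448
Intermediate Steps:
v = 10584 (v = 4 - 92*(-222 + 107) = 4 - 92*(-115) = 4 - ⅓*(-31740) = 4 + 10580 = 10584)
(v + f) + E(286) = (10584 + 180652) + 347*286² = 191236 + 347*81796 = 191236 + 28383212 = 28574448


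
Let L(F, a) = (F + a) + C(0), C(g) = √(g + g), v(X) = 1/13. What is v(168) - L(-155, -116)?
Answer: 3524/13 ≈ 271.08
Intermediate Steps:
v(X) = 1/13
C(g) = √2*√g (C(g) = √(2*g) = √2*√g)
L(F, a) = F + a (L(F, a) = (F + a) + √2*√0 = (F + a) + √2*0 = (F + a) + 0 = F + a)
v(168) - L(-155, -116) = 1/13 - (-155 - 116) = 1/13 - 1*(-271) = 1/13 + 271 = 3524/13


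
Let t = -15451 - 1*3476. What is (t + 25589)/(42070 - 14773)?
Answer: 6662/27297 ≈ 0.24406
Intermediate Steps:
t = -18927 (t = -15451 - 3476 = -18927)
(t + 25589)/(42070 - 14773) = (-18927 + 25589)/(42070 - 14773) = 6662/27297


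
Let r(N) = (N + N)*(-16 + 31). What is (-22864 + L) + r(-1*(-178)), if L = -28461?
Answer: -45985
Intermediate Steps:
r(N) = 30*N (r(N) = (2*N)*15 = 30*N)
(-22864 + L) + r(-1*(-178)) = (-22864 - 28461) + 30*(-1*(-178)) = -51325 + 30*178 = -51325 + 5340 = -45985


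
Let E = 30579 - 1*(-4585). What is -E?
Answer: -35164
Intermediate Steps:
E = 35164 (E = 30579 + 4585 = 35164)
-E = -1*35164 = -35164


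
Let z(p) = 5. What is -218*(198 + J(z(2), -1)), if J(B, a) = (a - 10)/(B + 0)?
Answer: -213422/5 ≈ -42684.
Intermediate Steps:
J(B, a) = (-10 + a)/B
-218*(198 + J(z(2), -1)) = -218*(198 + (-10 - 1)/5) = -218*(198 + (1/5)*(-11)) = -218*(198 - 11/5) = -218*979/5 = -213422/5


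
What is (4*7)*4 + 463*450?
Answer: 208462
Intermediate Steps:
(4*7)*4 + 463*450 = 28*4 + 208350 = 112 + 208350 = 208462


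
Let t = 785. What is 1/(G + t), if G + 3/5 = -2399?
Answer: -5/8073 ≈ -0.00061935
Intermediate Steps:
G = -11998/5 (G = -3/5 - 2399 = -11998/5 ≈ -2399.6)
1/(G + t) = 1/(-11998/5 + 785) = 1/(-8073/5) = -5/8073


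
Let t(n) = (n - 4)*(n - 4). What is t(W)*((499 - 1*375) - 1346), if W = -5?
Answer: -98982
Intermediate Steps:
t(n) = (-4 + n)² (t(n) = (-4 + n)*(-4 + n) = (-4 + n)²)
t(W)*((499 - 1*375) - 1346) = (-4 - 5)²*((499 - 1*375) - 1346) = (-9)²*((499 - 375) - 1346) = 81*(124 - 1346) = 81*(-1222) = -98982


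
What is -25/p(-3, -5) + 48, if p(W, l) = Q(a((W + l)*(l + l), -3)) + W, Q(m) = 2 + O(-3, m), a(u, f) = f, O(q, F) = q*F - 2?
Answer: 263/6 ≈ 43.833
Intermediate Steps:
O(q, F) = -2 + F*q (O(q, F) = F*q - 2 = -2 + F*q)
Q(m) = -3*m (Q(m) = 2 + (-2 + m*(-3)) = 2 + (-2 - 3*m) = -3*m)
p(W, l) = 9 + W (p(W, l) = -3*(-3) + W = 9 + W)
-25/p(-3, -5) + 48 = -25/(9 - 3) + 48 = -25/6 + 48 = 263/6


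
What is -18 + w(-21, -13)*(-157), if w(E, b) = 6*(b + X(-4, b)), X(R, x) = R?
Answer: 15996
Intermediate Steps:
w(E, b) = -24 + 6*b (w(E, b) = 6*(b - 4) = 6*(-4 + b) = -24 + 6*b)
-18 + w(-21, -13)*(-157) = -18 + (-24 + 6*(-13))*(-157) = -18 + (-24 - 78)*(-157) = -18 - 102*(-157) = -18 + 16014 = 15996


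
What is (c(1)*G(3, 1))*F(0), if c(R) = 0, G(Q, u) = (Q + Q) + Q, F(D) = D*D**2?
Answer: 0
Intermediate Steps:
F(D) = D**3
G(Q, u) = 3*Q (G(Q, u) = 2*Q + Q = 3*Q)
(c(1)*G(3, 1))*F(0) = (0*(3*3))*0**3 = (0*9)*0 = 0*0 = 0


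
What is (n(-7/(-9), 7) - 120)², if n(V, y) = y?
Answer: 12769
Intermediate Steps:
(n(-7/(-9), 7) - 120)² = (7 - 120)² = (-113)² = 12769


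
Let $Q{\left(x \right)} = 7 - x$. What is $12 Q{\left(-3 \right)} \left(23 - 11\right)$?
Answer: $1440$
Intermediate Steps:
$12 Q{\left(-3 \right)} \left(23 - 11\right) = 12 \left(7 - -3\right) \left(23 - 11\right) = 12 \left(7 + 3\right) \left(23 - 11\right) = 12 \cdot 10 \cdot 12 = 120 \cdot 12 = 1440$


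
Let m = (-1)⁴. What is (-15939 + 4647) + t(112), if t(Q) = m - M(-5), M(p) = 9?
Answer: -11300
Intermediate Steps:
m = 1
t(Q) = -8 (t(Q) = 1 - 1*9 = 1 - 9 = -8)
(-15939 + 4647) + t(112) = (-15939 + 4647) - 8 = -11292 - 8 = -11300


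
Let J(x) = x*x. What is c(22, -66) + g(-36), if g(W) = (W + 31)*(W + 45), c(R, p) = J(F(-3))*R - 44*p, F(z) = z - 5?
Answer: 4267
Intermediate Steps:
F(z) = -5 + z
J(x) = x²
c(R, p) = -44*p + 64*R (c(R, p) = (-5 - 3)²*R - 44*p = (-8)²*R - 44*p = 64*R - 44*p = -44*p + 64*R)
g(W) = (31 + W)*(45 + W)
c(22, -66) + g(-36) = (-44*(-66) + 64*22) + (1395 + (-36)² + 76*(-36)) = (2904 + 1408) + (1395 + 1296 - 2736) = 4312 - 45 = 4267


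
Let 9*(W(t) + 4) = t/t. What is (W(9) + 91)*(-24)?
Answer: -6272/3 ≈ -2090.7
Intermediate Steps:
W(t) = -35/9 (W(t) = -4 + (t/t)/9 = -4 + (⅑)*1 = -4 + ⅑ = -35/9)
(W(9) + 91)*(-24) = (-35/9 + 91)*(-24) = (784/9)*(-24) = -6272/3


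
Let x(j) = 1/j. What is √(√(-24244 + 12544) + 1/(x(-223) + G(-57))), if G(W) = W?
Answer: √(-708694 + 1211962080*I*√13)/6356 ≈ 7.3535 + 7.3547*I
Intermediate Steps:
√(√(-24244 + 12544) + 1/(x(-223) + G(-57))) = √(√(-24244 + 12544) + 1/(1/(-223) - 57)) = √(√(-11700) + 1/(-1/223 - 57)) = √(30*I*√13 + 1/(-12712/223)) = √(30*I*√13 - 223/12712) = √(-223/12712 + 30*I*√13)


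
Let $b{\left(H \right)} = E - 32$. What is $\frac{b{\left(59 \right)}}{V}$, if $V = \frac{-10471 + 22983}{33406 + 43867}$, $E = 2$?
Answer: $- \frac{1159095}{6256} \approx -185.28$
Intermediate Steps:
$V = \frac{12512}{77273} \approx 0.16192$
$b{\left(H \right)} = -30$ ($b{\left(H \right)} = 2 - 32 = -30$)
$\frac{b{\left(59 \right)}}{V} = - \frac{30}{\frac{12512}{77273}} = \left(-30\right) \frac{77273}{12512} = - \frac{1159095}{6256}$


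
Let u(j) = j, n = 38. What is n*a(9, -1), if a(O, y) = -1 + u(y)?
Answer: -76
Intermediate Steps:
a(O, y) = -1 + y
n*a(9, -1) = 38*(-1 - 1) = 38*(-2) = -76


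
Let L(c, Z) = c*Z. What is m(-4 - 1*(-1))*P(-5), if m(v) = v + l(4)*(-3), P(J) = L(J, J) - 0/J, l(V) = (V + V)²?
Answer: -4875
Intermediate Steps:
l(V) = 4*V² (l(V) = (2*V)² = 4*V²)
L(c, Z) = Z*c
P(J) = J² (P(J) = J*J - 0/J = J² - 1*0 = J² + 0 = J²)
m(v) = -192 + v (m(v) = v + (4*4²)*(-3) = v + (4*16)*(-3) = v + 64*(-3) = v - 192 = -192 + v)
m(-4 - 1*(-1))*P(-5) = (-192 + (-4 - 1*(-1)))*(-5)² = (-192 + (-4 + 1))*25 = (-192 - 3)*25 = -195*25 = -4875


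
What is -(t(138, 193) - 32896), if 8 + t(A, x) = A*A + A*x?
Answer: -12774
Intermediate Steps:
t(A, x) = -8 + A² + A*x (t(A, x) = -8 + (A*A + A*x) = -8 + (A² + A*x) = -8 + A² + A*x)
-(t(138, 193) - 32896) = -((-8 + 138² + 138*193) - 32896) = -((-8 + 19044 + 26634) - 32896) = -(45670 - 32896) = -1*12774 = -12774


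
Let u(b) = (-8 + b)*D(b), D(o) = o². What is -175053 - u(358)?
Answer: -45032453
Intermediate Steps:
u(b) = b²*(-8 + b) (u(b) = (-8 + b)*b² = b²*(-8 + b))
-175053 - u(358) = -175053 - 358²*(-8 + 358) = -175053 - 128164*350 = -175053 - 1*44857400 = -175053 - 44857400 = -45032453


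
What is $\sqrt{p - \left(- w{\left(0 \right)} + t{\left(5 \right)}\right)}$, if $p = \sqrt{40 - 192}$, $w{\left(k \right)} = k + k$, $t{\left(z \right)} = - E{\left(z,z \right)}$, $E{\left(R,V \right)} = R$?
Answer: $\sqrt{5 + 2 i \sqrt{38}} \approx 3.0252 + 2.0377 i$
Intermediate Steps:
$t{\left(z \right)} = - z$
$w{\left(k \right)} = 2 k$
$p = 2 i \sqrt{38}$ ($p = \sqrt{-152} = 2 i \sqrt{38} \approx 12.329 i$)
$\sqrt{p - \left(- w{\left(0 \right)} + t{\left(5 \right)}\right)} = \sqrt{2 i \sqrt{38} + \left(2 \cdot 0 - \left(-1\right) 5\right)} = \sqrt{2 i \sqrt{38} + \left(0 - -5\right)} = \sqrt{2 i \sqrt{38} + \left(0 + 5\right)} = \sqrt{2 i \sqrt{38} + 5} = \sqrt{5 + 2 i \sqrt{38}}$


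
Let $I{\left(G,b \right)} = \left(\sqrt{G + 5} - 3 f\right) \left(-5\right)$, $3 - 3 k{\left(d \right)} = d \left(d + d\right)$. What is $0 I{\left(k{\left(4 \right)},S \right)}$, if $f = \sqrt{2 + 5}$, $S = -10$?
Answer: $0$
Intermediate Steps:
$f = \sqrt{7} \approx 2.6458$
$k{\left(d \right)} = 1 - \frac{2 d^{2}}{3}$ ($k{\left(d \right)} = 1 - \frac{d \left(d + d\right)}{3} = 1 - \frac{d 2 d}{3} = 1 - \frac{2 d^{2}}{3}$)
$I{\left(G,b \right)} = - 5 \sqrt{5 + G} + 15 \sqrt{7}$ ($I{\left(G,b \right)} = \left(\sqrt{G + 5} - 3 \sqrt{7}\right) \left(-5\right) = \left(\sqrt{5 + G} - 3 \sqrt{7}\right) \left(-5\right) = - 5 \sqrt{5 + G} + 15 \sqrt{7}$)
$0 I{\left(k{\left(4 \right)},S \right)} = 0 \left(- 5 \sqrt{5 + \left(1 - \frac{2 \cdot 4^{2}}{3}\right)} + 15 \sqrt{7}\right) = 0 \left(- 5 \sqrt{5 + \left(1 - \frac{32}{3}\right)} + 15 \sqrt{7}\right) = 0 \left(- 5 \sqrt{5 - \frac{29}{3}} + 15 \sqrt{7}\right) = 0 \left(- 5 \sqrt{- \frac{14}{3}} + 15 \sqrt{7}\right) = 0 \left(- 5 \frac{i \sqrt{42}}{3} + 15 \sqrt{7}\right) = 0 \left(- \frac{5 i \sqrt{42}}{3} + 15 \sqrt{7}\right) = 0 \left(15 \sqrt{7} - \frac{5 i \sqrt{42}}{3}\right) = 0$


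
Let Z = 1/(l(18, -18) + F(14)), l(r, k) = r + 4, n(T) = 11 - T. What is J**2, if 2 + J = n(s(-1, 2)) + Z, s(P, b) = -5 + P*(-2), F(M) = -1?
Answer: 64009/441 ≈ 145.15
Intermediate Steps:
s(P, b) = -5 - 2*P
l(r, k) = 4 + r
Z = 1/21 (Z = 1/((4 + 18) - 1) = 1/(22 - 1) = 1/21 ≈ 0.047619)
J = 253/21 (J = -2 + ((11 - (-5 - 2*(-1))) + 1/21) = -2 + ((11 - (-5 + 2)) + 1/21) = -2 + ((11 - 1*(-3)) + 1/21) = -2 + ((11 + 3) + 1/21) = -2 + (14 + 1/21) = -2 + 295/21 = 253/21 ≈ 12.048)
J**2 = (253/21)**2 = 64009/441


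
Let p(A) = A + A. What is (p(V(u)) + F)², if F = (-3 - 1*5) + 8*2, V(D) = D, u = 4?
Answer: 256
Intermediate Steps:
F = 8 (F = (-3 - 5) + 16 = -8 + 16 = 8)
p(A) = 2*A
(p(V(u)) + F)² = (2*4 + 8)² = (8 + 8)² = 16² = 256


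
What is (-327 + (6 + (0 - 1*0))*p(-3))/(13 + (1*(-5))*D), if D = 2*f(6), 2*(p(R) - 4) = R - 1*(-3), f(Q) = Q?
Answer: 303/47 ≈ 6.4468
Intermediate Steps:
p(R) = 11/2 + R/2 (p(R) = 4 + (R - 1*(-3))/2 = 4 + (R + 3)/2 = 4 + (3 + R)/2 = 4 + (3/2 + R/2) = 11/2 + R/2)
D = 12 (D = 2*6 = 12)
(-327 + (6 + (0 - 1*0))*p(-3))/(13 + (1*(-5))*D) = (-327 + (6 + (0 - 1*0))*(11/2 + (1/2)*(-3)))/(13 + (1*(-5))*12) = (-327 + (6 + (0 + 0))*(11/2 - 3/2))/(13 - 5*12) = (-327 + (6 + 0)*4)/(13 - 60) = (-327 + 6*4)/(-47) = (-327 + 24)*(-1/47) = -303*(-1/47) = 303/47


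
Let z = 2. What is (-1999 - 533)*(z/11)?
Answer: -5064/11 ≈ -460.36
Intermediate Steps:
(-1999 - 533)*(z/11) = (-1999 - 533)*(2/11) = -5064/11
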